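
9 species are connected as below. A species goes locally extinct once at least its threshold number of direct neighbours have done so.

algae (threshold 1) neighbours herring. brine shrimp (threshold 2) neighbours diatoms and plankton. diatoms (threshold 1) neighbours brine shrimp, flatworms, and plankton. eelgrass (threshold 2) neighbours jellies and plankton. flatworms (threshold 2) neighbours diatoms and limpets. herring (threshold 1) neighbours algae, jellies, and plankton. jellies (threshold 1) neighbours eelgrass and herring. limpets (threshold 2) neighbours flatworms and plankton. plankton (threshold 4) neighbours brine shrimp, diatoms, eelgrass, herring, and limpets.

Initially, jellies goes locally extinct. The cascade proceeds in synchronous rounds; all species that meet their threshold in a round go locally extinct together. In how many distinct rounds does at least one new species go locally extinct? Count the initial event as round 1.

Round 1 — jellies goes locally extinct (initial).
Round 2 — checking thresholds:
  eelgrass: 1 of 2 neighbours < 2, holds.
  herring: 1 of 3 neighbours ≥ 1, goes locally extinct.
Round 3 — checking thresholds:
  algae: 1 of 1 neighbours ≥ 1, goes locally extinct.
  eelgrass: 1 of 2 neighbours < 2, holds.
  plankton: 1 of 5 neighbours < 4, holds.
Round 4 — no new extinctions; cascade stops.

3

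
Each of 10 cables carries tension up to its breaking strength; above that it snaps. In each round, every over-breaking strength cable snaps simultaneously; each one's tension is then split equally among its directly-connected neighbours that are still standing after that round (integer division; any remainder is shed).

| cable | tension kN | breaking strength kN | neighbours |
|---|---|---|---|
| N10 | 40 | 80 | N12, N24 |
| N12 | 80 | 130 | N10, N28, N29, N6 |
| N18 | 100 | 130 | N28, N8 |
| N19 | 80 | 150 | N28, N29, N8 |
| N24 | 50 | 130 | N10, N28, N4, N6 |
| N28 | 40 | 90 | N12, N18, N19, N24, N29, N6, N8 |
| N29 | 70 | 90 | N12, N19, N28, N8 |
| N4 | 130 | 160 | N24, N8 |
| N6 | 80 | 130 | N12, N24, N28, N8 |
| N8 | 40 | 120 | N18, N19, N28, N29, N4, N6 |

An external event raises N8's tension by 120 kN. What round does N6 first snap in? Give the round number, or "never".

Round 1 — N8 at 160 > 120. N8 snaps.
  N8 sheds 160 kN to N18, N19, N28, N29, N4, N6: 26 each (4 lost).
    N18: 100+26 = 126 ≤ 130
    N19: 80+26 = 106 ≤ 150
    N28: 40+26 = 66 ≤ 90
    N29: 70+26 = 96 > 90
    N4: 130+26 = 156 ≤ 160
    N6: 80+26 = 106 ≤ 130
Round 2 — N29 snaps.
  N29 sheds 96 kN to N12, N19, N28: 32 each.
    N12: 80+32 = 112 ≤ 130
    N19: 106+32 = 138 ≤ 150
    N28: 66+32 = 98 > 90
Round 3 — N28 snaps.
  N28 sheds 98 kN to N12, N18, N19, N24, N6: 19 each (3 lost).
    N12: 112+19 = 131 > 130
    N18: 126+19 = 145 > 130
    N19: 138+19 = 157 > 150
    N24: 50+19 = 69 ≤ 130
    N6: 106+19 = 125 ≤ 130
Round 4 — N12, N18, N19 snap.
  N12 sheds 131 kN to N10, N6: 65 each (1 lost).
    N10: 40+65 = 105 > 80
    N6: 125+65 = 190 > 130
  N18 sheds 145 kN: no online neighbours, lost.
  N19 sheds 157 kN: no online neighbours, lost.
Round 5 — N10, N6 snap.
  N10 sheds 105 kN to N24: 105 each.
    N24: 69+105 = 174 > 130
  N6 sheds 190 kN to N24: 190 each.
    N24: 174+190 = 364 > 130
Round 6 — N24 snaps.
  N24 sheds 364 kN to N4: 364 each.
    N4: 156+364 = 520 > 160
Round 7 — N4 snaps.
  N4 sheds 520 kN: no online neighbours, lost.
No further breaks.

5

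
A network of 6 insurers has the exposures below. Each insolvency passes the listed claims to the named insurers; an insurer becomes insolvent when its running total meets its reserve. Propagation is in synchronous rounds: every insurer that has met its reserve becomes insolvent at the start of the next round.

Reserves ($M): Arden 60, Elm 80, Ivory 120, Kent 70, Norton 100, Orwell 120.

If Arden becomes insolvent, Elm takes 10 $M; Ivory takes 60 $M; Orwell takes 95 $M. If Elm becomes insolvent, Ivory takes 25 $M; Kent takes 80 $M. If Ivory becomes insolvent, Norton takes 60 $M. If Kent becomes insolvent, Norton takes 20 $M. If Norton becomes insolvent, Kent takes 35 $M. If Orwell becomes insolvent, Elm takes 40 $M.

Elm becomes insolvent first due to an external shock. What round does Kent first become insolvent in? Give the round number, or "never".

2

Round 1 — Elm becomes insolvent (initial).
  Ivory: +25 → 25 < 120
  Kent: +80 → 80 ≥ 70
Round 2 — Kent becomes insolvent.
  Norton: +20 → 20 < 100
No further insolvencies.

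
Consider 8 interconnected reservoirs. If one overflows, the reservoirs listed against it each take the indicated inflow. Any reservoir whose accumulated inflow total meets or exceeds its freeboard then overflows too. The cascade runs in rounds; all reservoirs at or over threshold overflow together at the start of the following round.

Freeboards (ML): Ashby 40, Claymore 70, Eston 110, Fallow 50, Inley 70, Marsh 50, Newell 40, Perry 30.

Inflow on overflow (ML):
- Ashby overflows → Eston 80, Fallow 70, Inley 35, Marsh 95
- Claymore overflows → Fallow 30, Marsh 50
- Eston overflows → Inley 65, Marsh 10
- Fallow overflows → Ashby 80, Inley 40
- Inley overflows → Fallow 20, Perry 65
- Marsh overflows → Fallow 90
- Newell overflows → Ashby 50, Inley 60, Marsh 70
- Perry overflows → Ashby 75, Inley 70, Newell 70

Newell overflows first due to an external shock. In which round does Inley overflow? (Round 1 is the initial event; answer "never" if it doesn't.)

3

Round 1 — Newell overflows (initial).
  Ashby: +50 → 50 ≥ 40
  Inley: +60 → 60 < 70
  Marsh: +70 → 70 ≥ 50
Round 2 — Ashby, Marsh overflow.
  Eston: +80 → 80 < 110
  Fallow: +70+90 → 160 ≥ 50
  Inley: +35 → 95 ≥ 70
Round 3 — Fallow, Inley overflow.
  Perry: +65 → 65 ≥ 30
Round 4 — Perry overflows.
No further overflows.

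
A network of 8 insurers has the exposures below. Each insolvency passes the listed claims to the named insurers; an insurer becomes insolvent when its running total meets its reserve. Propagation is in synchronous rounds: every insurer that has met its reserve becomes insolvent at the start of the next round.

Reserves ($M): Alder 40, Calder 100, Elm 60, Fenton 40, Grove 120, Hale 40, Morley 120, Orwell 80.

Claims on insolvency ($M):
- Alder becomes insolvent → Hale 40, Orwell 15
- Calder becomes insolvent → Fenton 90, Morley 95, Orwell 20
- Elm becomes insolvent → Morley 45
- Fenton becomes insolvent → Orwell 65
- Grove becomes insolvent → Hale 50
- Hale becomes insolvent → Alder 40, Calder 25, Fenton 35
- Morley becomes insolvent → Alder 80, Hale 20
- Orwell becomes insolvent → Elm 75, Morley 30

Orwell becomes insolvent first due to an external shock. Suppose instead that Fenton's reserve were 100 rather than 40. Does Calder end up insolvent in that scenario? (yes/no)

With Fenton's reserve at 100:
Round 1 — Orwell becomes insolvent (initial).
  Elm: +75 → 75 ≥ 60
  Morley: +30 → 30 < 120
Round 2 — Elm becomes insolvent.
  Morley: +45 → 75 < 120
No further insolvencies.

no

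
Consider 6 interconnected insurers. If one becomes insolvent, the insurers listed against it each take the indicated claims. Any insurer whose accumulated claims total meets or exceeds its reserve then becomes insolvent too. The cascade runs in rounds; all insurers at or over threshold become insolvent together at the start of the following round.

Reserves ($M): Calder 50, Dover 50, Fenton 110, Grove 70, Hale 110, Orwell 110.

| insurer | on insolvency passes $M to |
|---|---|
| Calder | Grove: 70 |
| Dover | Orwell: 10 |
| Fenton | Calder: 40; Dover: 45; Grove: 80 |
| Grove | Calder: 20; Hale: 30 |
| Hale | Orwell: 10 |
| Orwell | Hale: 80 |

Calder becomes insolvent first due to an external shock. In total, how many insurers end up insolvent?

2

Round 1 — Calder becomes insolvent (initial).
  Grove: +70 → 70 ≥ 70
Round 2 — Grove becomes insolvent.
  Hale: +30 → 30 < 110
No further insolvencies.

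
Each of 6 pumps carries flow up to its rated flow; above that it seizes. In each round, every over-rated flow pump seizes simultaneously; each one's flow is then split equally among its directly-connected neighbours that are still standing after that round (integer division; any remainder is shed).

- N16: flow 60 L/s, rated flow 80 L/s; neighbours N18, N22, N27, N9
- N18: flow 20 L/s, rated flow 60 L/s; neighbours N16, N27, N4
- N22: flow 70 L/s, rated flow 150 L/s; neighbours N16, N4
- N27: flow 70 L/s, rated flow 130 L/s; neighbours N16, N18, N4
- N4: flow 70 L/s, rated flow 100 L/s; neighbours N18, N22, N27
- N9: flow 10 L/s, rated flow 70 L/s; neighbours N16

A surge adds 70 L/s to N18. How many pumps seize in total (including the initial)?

Round 1 — N18 at 90 > 60. N18 seizes.
  N18 sheds 90 L/s to N16, N27, N4: 30 each.
    N16: 60+30 = 90 > 80
    N27: 70+30 = 100 ≤ 130
    N4: 70+30 = 100 ≤ 100
Round 2 — N16 seizes.
  N16 sheds 90 L/s to N22, N27, N9: 30 each.
    N22: 70+30 = 100 ≤ 150
    N27: 100+30 = 130 ≤ 130
    N9: 10+30 = 40 ≤ 70
No further seizures.

2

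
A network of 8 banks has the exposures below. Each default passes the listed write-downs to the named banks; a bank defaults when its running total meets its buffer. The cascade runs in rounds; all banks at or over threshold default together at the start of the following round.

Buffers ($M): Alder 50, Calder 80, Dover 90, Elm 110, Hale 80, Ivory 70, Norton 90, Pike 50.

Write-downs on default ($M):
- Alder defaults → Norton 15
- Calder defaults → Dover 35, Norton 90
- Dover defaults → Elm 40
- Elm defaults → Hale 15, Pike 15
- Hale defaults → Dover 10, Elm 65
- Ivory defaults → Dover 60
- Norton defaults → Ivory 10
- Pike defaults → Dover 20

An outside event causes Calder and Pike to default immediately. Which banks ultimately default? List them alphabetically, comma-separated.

Round 1 — Calder, Pike default (initial).
  Dover: +35+20 → 55 < 90
  Norton: +90 → 90 ≥ 90
Round 2 — Norton defaults.
  Ivory: +10 → 10 < 70
No further defaults.

Calder, Norton, Pike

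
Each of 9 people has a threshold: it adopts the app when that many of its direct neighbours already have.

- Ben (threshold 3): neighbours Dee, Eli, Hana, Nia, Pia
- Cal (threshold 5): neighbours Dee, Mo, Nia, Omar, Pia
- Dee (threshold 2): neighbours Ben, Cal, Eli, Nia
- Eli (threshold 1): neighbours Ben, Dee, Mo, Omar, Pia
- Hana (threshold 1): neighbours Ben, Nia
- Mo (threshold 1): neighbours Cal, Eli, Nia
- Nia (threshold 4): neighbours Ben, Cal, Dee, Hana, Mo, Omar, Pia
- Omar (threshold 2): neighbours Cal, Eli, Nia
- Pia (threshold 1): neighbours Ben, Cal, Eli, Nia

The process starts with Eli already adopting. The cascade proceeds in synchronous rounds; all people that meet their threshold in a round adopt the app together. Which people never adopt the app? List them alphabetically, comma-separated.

Round 1 — Eli adopts the app (initial).
Round 2 — checking thresholds:
  Ben: 1 of 5 neighbours < 3, not yet.
  Dee: 1 of 4 neighbours < 2, not yet.
  Mo: 1 of 3 neighbours ≥ 1, adopts the app.
  Omar: 1 of 3 neighbours < 2, not yet.
  Pia: 1 of 4 neighbours ≥ 1, adopts the app.
Round 3 — no new adoptions; cascade stops.

Ben, Cal, Dee, Hana, Nia, Omar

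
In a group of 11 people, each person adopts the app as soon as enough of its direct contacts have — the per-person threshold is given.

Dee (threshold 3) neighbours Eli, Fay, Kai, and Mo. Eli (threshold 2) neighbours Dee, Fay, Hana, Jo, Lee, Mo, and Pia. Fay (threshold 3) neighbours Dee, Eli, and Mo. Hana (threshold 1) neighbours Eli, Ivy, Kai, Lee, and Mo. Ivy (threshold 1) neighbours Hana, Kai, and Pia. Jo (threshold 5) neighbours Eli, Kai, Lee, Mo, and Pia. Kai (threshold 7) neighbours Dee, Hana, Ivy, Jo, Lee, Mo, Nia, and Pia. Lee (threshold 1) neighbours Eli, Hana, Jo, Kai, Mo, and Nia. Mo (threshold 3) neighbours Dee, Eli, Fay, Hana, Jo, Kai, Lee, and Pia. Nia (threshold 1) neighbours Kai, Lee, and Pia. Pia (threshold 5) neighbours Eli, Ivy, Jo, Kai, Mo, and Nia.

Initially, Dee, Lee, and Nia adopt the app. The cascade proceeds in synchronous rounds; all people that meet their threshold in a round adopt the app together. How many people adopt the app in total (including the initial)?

8

Round 1 — Dee, Lee, Nia adopt the app (initial).
Round 2 — checking thresholds:
  Eli: 2 of 7 neighbours ≥ 2, adopts the app.
  Fay: 1 of 3 neighbours < 3, holds.
  Hana: 1 of 5 neighbours ≥ 1, adopts the app.
  Jo: 1 of 5 neighbours < 5, holds.
  Kai: 3 of 8 neighbours < 7, holds.
  Mo: 2 of 8 neighbours < 3, holds.
  Pia: 1 of 6 neighbours < 5, holds.
Round 3 — checking thresholds:
  Fay: 2 of 3 neighbours < 3, holds.
  Ivy: 1 of 3 neighbours ≥ 1, adopts the app.
  Jo: 2 of 5 neighbours < 5, holds.
  Kai: 4 of 8 neighbours < 7, holds.
  Mo: 4 of 8 neighbours ≥ 3, adopts the app.
  Pia: 2 of 6 neighbours < 5, holds.
Round 4 — checking thresholds:
  Fay: 3 of 3 neighbours ≥ 3, adopts the app.
  Jo: 3 of 5 neighbours < 5, holds.
  Kai: 6 of 8 neighbours < 7, holds.
  Pia: 4 of 6 neighbours < 5, holds.
Round 5 — no new adoptions; cascade stops.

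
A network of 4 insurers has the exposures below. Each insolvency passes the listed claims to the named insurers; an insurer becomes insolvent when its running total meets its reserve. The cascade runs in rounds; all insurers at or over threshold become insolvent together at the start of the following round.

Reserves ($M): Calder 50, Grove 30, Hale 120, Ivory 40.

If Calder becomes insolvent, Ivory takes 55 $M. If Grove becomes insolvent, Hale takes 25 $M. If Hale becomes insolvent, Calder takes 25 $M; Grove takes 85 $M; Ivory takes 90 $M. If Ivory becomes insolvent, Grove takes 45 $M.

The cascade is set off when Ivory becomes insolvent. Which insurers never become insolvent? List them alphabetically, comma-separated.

Calder, Hale

Round 1 — Ivory becomes insolvent (initial).
  Grove: +45 → 45 ≥ 30
Round 2 — Grove becomes insolvent.
  Hale: +25 → 25 < 120
No further insolvencies.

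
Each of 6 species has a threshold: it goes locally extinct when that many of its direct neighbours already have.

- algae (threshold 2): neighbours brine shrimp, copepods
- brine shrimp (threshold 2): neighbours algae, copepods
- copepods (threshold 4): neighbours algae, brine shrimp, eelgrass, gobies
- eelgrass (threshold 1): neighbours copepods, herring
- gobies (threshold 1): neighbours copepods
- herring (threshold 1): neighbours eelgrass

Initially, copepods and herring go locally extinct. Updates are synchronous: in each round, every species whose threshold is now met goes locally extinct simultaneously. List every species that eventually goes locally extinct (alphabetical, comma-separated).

Round 1 — copepods, herring go locally extinct (initial).
Round 2 — checking thresholds:
  algae: 1 of 2 neighbours < 2, not yet.
  brine shrimp: 1 of 2 neighbours < 2, not yet.
  eelgrass: 2 of 2 neighbours ≥ 1, goes locally extinct.
  gobies: 1 of 1 neighbours ≥ 1, goes locally extinct.
Round 3 — no new extinctions; cascade stops.

copepods, eelgrass, gobies, herring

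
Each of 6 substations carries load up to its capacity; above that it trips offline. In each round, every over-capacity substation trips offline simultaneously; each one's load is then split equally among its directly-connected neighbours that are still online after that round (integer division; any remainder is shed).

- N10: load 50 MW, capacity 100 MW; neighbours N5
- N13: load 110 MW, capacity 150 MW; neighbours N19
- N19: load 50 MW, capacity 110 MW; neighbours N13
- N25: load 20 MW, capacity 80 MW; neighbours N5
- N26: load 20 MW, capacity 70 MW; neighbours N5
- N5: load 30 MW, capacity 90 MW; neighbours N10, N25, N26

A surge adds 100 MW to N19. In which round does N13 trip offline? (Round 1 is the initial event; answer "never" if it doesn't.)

Round 1 — N19 at 150 > 110. N19 trips offline.
  N19 sheds 150 MW to N13: 150 each.
    N13: 110+150 = 260 > 150
Round 2 — N13 trips offline.
  N13 sheds 260 MW: no online neighbours, lost.
No further trips.

2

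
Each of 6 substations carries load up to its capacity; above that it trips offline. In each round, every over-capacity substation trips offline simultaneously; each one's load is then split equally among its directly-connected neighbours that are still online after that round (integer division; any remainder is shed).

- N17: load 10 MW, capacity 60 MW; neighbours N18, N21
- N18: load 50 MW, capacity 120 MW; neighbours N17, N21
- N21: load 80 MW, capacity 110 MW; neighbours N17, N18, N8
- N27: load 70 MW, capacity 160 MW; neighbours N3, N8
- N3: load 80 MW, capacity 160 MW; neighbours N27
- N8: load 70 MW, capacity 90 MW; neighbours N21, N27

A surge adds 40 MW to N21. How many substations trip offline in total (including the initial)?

4

Round 1 — N21 at 120 > 110. N21 trips offline.
  N21 sheds 120 MW to N17, N18, N8: 40 each.
    N17: 10+40 = 50 ≤ 60
    N18: 50+40 = 90 ≤ 120
    N8: 70+40 = 110 > 90
Round 2 — N8 trips offline.
  N8 sheds 110 MW to N27: 110 each.
    N27: 70+110 = 180 > 160
Round 3 — N27 trips offline.
  N27 sheds 180 MW to N3: 180 each.
    N3: 80+180 = 260 > 160
Round 4 — N3 trips offline.
  N3 sheds 260 MW: no online neighbours, lost.
No further trips.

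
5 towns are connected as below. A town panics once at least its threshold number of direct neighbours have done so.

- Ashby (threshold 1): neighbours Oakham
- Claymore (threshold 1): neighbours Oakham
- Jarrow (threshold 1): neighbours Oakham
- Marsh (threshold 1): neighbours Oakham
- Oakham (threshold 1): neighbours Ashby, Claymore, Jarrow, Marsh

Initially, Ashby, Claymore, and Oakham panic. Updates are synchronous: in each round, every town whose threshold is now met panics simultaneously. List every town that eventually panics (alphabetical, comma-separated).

Round 1 — Ashby, Claymore, Oakham panic (initial).
Round 2 — checking thresholds:
  Jarrow: 1 of 1 neighbours ≥ 1, panics.
  Marsh: 1 of 1 neighbours ≥ 1, panics.
Round 3 — no new panics; cascade stops.

Ashby, Claymore, Jarrow, Marsh, Oakham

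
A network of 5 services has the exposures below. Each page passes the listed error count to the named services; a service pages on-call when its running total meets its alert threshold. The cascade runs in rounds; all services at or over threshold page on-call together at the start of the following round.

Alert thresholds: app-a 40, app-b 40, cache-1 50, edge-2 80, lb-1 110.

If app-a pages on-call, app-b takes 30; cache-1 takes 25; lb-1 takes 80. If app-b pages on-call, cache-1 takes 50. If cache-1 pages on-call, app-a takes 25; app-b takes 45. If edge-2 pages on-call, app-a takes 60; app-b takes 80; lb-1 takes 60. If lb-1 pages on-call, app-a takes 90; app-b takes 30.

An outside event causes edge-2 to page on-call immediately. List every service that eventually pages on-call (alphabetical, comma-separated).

app-a, app-b, cache-1, edge-2, lb-1

Round 1 — edge-2 pages on-call (initial).
  app-a: +60 → 60 ≥ 40
  app-b: +80 → 80 ≥ 40
  lb-1: +60 → 60 < 110
Round 2 — app-a, app-b page on-call.
  cache-1: +25+50 → 75 ≥ 50
  lb-1: +80 → 140 ≥ 110
Round 3 — cache-1, lb-1 page on-call.
No further pages.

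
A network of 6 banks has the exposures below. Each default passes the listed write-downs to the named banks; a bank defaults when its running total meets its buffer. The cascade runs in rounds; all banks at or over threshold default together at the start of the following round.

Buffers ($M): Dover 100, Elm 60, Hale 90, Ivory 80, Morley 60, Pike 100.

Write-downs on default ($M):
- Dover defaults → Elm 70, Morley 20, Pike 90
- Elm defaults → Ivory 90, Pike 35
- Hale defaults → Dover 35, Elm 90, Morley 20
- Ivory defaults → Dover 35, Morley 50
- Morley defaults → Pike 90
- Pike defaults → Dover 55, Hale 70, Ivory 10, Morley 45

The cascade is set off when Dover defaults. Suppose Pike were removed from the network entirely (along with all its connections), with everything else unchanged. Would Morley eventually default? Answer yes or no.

With Pike removed:
Round 1 — Dover defaults (initial).
  Elm: +70 → 70 ≥ 60
  Morley: +20 → 20 < 60
Round 2 — Elm defaults.
  Ivory: +90 → 90 ≥ 80
Round 3 — Ivory defaults.
  Morley: +50 → 70 ≥ 60
Round 4 — Morley defaults.
No further defaults.

yes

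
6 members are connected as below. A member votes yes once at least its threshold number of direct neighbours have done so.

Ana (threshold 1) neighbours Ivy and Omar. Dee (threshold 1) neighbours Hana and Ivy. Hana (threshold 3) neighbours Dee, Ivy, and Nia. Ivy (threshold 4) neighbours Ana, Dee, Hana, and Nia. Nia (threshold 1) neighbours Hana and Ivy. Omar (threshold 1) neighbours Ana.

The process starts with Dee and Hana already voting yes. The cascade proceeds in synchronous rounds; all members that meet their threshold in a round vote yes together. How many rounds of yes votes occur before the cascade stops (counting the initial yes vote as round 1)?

Round 1 — Dee, Hana vote yes (initial).
Round 2 — checking thresholds:
  Ivy: 2 of 4 neighbours < 4, holds.
  Nia: 1 of 2 neighbours ≥ 1, votes yes.
Round 3 — no new yes votes; cascade stops.

2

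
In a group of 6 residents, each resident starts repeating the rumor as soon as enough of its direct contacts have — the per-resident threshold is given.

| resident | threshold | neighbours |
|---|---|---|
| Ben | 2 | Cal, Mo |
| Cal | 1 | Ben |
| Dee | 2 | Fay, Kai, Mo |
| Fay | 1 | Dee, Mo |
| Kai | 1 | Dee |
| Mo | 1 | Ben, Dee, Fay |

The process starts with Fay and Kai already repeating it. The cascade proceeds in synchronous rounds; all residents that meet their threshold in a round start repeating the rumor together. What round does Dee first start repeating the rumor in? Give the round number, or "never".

Round 1 — Fay, Kai start repeating the rumor (initial).
Round 2 — checking thresholds:
  Dee: 2 of 3 neighbours ≥ 2, starts repeating the rumor.
  Mo: 1 of 3 neighbours ≥ 1, starts repeating the rumor.
Round 3 — no new spreads; cascade stops.

2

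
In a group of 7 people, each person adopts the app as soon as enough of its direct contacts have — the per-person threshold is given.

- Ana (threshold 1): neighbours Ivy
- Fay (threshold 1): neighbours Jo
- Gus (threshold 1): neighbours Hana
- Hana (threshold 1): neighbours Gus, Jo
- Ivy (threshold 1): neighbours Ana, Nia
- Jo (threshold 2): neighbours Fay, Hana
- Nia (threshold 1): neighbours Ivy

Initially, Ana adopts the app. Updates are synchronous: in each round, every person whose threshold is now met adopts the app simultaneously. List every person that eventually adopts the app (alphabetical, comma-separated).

Round 1 — Ana adopts the app (initial).
Round 2 — checking thresholds:
  Ivy: 1 of 2 neighbours ≥ 1, adopts the app.
Round 3 — checking thresholds:
  Nia: 1 of 1 neighbours ≥ 1, adopts the app.
Round 4 — no new adoptions; cascade stops.

Ana, Ivy, Nia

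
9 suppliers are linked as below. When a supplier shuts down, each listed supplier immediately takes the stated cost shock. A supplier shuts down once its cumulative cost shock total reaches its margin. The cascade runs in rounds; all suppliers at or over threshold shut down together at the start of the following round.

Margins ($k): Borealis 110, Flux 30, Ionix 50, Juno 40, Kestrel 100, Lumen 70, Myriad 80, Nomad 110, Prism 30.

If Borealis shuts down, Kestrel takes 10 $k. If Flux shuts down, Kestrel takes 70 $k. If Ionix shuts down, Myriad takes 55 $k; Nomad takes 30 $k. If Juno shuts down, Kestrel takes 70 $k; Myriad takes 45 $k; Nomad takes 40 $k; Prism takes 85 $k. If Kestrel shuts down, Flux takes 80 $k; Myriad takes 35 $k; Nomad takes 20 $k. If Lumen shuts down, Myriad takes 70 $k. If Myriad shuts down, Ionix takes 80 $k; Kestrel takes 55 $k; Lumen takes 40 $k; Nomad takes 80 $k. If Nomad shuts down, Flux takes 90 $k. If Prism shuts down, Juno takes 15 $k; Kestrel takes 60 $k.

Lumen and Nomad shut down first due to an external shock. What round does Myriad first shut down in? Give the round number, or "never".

Round 1 — Lumen, Nomad shut down (initial).
  Flux: +90 → 90 ≥ 30
  Myriad: +70 → 70 < 80
Round 2 — Flux shuts down.
  Kestrel: +70 → 70 < 100
No further shutdowns.

never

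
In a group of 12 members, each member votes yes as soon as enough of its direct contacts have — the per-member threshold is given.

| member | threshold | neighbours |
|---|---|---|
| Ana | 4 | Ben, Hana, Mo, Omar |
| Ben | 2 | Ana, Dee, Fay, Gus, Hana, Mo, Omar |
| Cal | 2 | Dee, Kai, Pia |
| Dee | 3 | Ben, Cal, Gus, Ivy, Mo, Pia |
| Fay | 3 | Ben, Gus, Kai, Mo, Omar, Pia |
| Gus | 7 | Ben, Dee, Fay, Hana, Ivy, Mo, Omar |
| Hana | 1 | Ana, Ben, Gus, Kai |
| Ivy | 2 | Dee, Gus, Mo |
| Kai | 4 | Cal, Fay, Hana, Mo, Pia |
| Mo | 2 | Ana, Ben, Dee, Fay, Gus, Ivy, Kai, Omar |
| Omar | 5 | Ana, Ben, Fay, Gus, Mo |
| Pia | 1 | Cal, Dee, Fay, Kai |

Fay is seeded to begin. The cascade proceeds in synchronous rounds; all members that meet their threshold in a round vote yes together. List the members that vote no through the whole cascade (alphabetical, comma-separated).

Ana, Ben, Cal, Dee, Gus, Hana, Ivy, Kai, Mo, Omar

Round 1 — Fay votes yes (initial).
Round 2 — checking thresholds:
  Ben: 1 of 7 neighbours < 2, below threshold.
  Gus: 1 of 7 neighbours < 7, below threshold.
  Kai: 1 of 5 neighbours < 4, below threshold.
  Mo: 1 of 8 neighbours < 2, below threshold.
  Omar: 1 of 5 neighbours < 5, below threshold.
  Pia: 1 of 4 neighbours ≥ 1, votes yes.
Round 3 — no new yes votes; cascade stops.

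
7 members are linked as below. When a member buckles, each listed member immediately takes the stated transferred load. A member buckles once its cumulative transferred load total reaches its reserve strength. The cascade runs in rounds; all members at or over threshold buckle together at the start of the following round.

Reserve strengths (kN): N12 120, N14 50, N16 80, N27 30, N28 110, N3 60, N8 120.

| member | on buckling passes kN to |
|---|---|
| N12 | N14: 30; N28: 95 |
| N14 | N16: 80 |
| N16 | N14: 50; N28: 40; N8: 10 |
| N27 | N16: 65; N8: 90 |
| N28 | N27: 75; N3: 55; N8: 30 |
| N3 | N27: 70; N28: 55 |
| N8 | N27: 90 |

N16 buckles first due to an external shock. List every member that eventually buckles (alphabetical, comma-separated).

N14, N16

Round 1 — N16 buckles (initial).
  N14: +50 → 50 ≥ 50
  N28: +40 → 40 < 110
  N8: +10 → 10 < 120
Round 2 — N14 buckles.
No further bucklings.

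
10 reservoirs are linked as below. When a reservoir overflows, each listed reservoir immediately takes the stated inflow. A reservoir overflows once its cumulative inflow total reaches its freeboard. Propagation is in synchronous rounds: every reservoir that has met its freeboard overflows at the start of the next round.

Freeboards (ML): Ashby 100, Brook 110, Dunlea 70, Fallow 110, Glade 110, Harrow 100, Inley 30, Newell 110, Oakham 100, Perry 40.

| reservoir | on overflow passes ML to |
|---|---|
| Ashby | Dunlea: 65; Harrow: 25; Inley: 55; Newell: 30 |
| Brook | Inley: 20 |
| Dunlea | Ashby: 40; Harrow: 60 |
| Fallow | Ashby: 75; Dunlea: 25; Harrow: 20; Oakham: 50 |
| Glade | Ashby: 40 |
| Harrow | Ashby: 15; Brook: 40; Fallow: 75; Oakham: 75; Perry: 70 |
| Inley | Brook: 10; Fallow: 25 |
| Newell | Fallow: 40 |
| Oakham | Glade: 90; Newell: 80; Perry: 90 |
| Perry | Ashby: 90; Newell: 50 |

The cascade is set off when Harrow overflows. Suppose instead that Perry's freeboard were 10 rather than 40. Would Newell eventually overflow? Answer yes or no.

no

With Perry's freeboard at 10:
Round 1 — Harrow overflows (initial).
  Ashby: +15 → 15 < 100
  Brook: +40 → 40 < 110
  Fallow: +75 → 75 < 110
  Oakham: +75 → 75 < 100
  Perry: +70 → 70 ≥ 10
Round 2 — Perry overflows.
  Ashby: +90 → 105 ≥ 100
  Newell: +50 → 50 < 110
Round 3 — Ashby overflows.
  Dunlea: +65 → 65 < 70
  Inley: +55 → 55 ≥ 30
  Newell: +30 → 80 < 110
Round 4 — Inley overflows.
  Brook: +10 → 50 < 110
  Fallow: +25 → 100 < 110
No further overflows.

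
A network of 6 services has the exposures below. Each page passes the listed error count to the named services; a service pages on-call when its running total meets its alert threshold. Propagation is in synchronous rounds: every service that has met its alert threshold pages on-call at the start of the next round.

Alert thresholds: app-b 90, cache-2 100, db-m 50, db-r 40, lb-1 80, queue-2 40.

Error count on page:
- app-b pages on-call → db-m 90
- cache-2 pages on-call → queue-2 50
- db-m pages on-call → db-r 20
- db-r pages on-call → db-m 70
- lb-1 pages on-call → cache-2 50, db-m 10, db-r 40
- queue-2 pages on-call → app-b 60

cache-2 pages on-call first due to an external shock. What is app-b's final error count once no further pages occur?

60

Round 1 — cache-2 pages on-call (initial).
  queue-2: +50 → 50 ≥ 40
Round 2 — queue-2 pages on-call.
  app-b: +60 → 60 < 90
No further pages.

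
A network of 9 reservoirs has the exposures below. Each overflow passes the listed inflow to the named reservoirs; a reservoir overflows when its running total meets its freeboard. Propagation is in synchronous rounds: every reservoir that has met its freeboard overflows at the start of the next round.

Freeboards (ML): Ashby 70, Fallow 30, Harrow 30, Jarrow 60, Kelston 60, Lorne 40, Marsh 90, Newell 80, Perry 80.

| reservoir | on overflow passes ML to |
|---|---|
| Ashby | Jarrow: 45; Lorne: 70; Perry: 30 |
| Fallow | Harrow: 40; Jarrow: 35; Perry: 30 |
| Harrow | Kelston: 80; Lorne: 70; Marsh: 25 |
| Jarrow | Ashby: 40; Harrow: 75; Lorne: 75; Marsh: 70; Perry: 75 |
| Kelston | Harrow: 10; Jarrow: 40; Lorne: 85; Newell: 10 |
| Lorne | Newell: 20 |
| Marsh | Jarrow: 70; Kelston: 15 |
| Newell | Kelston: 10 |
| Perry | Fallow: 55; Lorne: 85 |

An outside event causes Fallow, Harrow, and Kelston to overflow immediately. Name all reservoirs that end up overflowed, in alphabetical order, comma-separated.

Round 1 — Fallow, Harrow, Kelston overflow (initial).
  Jarrow: +35+40 → 75 ≥ 60
  Lorne: +70+85 → 155 ≥ 40
  Marsh: +25 → 25 < 90
  Newell: +10 → 10 < 80
  Perry: +30 → 30 < 80
Round 2 — Jarrow, Lorne overflow.
  Ashby: +40 → 40 < 70
  Marsh: +70 → 95 ≥ 90
  Newell: +20 → 30 < 80
  Perry: +75 → 105 ≥ 80
Round 3 — Marsh, Perry overflow.
No further overflows.

Fallow, Harrow, Jarrow, Kelston, Lorne, Marsh, Perry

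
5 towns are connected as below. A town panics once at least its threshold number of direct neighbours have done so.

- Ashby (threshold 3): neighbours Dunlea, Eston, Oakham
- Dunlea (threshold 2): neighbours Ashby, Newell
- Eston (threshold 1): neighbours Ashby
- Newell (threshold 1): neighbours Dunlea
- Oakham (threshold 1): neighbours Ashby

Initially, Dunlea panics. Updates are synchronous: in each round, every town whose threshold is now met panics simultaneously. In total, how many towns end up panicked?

2

Round 1 — Dunlea panics (initial).
Round 2 — checking thresholds:
  Ashby: 1 of 3 neighbours < 3, holds.
  Newell: 1 of 1 neighbours ≥ 1, panics.
Round 3 — no new panics; cascade stops.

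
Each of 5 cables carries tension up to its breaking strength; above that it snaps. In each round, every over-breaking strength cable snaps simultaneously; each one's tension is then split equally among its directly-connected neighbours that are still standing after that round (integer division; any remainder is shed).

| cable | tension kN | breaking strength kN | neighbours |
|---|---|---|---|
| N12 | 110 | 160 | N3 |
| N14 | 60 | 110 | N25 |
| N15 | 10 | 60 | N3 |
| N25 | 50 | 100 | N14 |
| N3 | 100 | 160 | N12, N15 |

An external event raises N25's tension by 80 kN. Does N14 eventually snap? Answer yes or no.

Round 1 — N25 at 130 > 100. N25 snaps.
  N25 sheds 130 kN to N14: 130 each.
    N14: 60+130 = 190 > 110
Round 2 — N14 snaps.
  N14 sheds 190 kN: no online neighbours, lost.
No further breaks.

yes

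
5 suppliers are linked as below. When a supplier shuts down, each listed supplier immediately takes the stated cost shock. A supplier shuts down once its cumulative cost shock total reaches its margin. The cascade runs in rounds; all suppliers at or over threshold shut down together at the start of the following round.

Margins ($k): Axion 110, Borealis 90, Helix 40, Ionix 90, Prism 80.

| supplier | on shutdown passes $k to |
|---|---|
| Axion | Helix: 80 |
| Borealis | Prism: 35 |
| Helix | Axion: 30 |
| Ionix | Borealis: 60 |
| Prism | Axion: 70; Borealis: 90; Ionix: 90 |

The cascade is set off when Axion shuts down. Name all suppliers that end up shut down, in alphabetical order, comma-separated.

Axion, Helix

Round 1 — Axion shuts down (initial).
  Helix: +80 → 80 ≥ 40
Round 2 — Helix shuts down.
No further shutdowns.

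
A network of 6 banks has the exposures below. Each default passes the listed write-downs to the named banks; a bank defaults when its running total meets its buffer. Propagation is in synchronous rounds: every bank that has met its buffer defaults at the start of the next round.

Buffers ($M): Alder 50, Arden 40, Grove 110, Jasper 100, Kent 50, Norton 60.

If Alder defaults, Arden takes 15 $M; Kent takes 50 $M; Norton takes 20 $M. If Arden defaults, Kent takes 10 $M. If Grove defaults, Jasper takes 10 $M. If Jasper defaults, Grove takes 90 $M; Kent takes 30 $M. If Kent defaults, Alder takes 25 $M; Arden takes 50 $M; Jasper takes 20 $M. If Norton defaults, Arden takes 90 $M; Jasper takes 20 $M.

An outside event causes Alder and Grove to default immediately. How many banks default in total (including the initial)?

Round 1 — Alder, Grove default (initial).
  Arden: +15 → 15 < 40
  Jasper: +10 → 10 < 100
  Kent: +50 → 50 ≥ 50
  Norton: +20 → 20 < 60
Round 2 — Kent defaults.
  Arden: +50 → 65 ≥ 40
  Jasper: +20 → 30 < 100
Round 3 — Arden defaults.
No further defaults.

4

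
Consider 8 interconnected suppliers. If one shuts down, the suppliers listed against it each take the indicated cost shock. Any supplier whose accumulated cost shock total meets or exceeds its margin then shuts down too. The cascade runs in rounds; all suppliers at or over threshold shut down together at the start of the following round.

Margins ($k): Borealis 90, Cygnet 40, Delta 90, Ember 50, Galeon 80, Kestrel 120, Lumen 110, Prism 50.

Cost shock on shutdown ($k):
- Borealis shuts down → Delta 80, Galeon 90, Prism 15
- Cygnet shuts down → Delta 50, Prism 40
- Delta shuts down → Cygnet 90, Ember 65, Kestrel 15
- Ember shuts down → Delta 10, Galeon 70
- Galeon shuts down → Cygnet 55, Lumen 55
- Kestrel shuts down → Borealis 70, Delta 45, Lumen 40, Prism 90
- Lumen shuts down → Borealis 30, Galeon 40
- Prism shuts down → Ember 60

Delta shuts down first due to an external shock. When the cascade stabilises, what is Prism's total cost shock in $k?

Round 1 — Delta shuts down (initial).
  Cygnet: +90 → 90 ≥ 40
  Ember: +65 → 65 ≥ 50
  Kestrel: +15 → 15 < 120
Round 2 — Cygnet, Ember shut down.
  Galeon: +70 → 70 < 80
  Prism: +40 → 40 < 50
No further shutdowns.

40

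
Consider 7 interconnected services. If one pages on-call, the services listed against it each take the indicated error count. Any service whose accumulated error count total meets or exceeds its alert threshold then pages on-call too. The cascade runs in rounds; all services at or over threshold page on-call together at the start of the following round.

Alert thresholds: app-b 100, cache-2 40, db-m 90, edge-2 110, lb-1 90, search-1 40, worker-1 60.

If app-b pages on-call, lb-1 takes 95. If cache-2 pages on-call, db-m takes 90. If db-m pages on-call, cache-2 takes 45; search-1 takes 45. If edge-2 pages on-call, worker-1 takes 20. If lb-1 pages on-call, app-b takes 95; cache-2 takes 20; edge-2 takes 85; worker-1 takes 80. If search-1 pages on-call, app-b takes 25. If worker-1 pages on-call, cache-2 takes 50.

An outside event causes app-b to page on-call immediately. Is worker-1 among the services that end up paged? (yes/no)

yes

Round 1 — app-b pages on-call (initial).
  lb-1: +95 → 95 ≥ 90
Round 2 — lb-1 pages on-call.
  cache-2: +20 → 20 < 40
  edge-2: +85 → 85 < 110
  worker-1: +80 → 80 ≥ 60
Round 3 — worker-1 pages on-call.
  cache-2: +50 → 70 ≥ 40
Round 4 — cache-2 pages on-call.
  db-m: +90 → 90 ≥ 90
Round 5 — db-m pages on-call.
  search-1: +45 → 45 ≥ 40
Round 6 — search-1 pages on-call.
No further pages.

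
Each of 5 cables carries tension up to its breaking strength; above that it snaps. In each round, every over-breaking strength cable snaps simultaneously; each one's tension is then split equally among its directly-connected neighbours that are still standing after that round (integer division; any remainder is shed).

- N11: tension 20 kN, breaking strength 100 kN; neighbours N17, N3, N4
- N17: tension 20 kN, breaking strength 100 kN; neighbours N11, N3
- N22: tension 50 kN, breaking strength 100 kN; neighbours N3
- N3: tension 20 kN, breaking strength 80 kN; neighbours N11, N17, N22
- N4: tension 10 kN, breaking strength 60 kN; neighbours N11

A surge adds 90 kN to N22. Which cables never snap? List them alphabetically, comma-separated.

Round 1 — N22 at 140 > 100. N22 snaps.
  N22 sheds 140 kN to N3: 140 each.
    N3: 20+140 = 160 > 80
Round 2 — N3 snaps.
  N3 sheds 160 kN to N11, N17: 80 each.
    N11: 20+80 = 100 ≤ 100
    N17: 20+80 = 100 ≤ 100
No further breaks.

N11, N17, N4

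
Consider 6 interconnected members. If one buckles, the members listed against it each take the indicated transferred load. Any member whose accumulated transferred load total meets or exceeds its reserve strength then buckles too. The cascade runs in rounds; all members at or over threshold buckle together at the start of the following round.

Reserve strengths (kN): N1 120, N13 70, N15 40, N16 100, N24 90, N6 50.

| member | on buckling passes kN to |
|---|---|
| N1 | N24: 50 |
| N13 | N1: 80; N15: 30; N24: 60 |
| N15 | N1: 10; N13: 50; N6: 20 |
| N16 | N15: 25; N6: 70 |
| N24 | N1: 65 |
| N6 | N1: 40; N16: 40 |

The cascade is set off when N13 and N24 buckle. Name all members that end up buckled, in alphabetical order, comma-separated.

N1, N13, N24

Round 1 — N13, N24 buckle (initial).
  N1: +80+65 → 145 ≥ 120
  N15: +30 → 30 < 40
Round 2 — N1 buckles.
No further bucklings.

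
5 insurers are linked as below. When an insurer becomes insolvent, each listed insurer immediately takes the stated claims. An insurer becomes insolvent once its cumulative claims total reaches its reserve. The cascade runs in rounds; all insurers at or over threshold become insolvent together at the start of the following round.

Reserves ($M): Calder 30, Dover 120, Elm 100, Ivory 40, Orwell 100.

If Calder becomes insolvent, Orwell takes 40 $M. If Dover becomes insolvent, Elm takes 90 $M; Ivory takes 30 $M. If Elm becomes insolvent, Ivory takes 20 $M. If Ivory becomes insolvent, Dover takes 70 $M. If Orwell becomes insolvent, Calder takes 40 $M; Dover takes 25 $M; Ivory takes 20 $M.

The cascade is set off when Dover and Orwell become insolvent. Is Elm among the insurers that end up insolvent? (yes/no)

Round 1 — Dover, Orwell become insolvent (initial).
  Calder: +40 → 40 ≥ 30
  Elm: +90 → 90 < 100
  Ivory: +30+20 → 50 ≥ 40
Round 2 — Calder, Ivory become insolvent.
No further insolvencies.

no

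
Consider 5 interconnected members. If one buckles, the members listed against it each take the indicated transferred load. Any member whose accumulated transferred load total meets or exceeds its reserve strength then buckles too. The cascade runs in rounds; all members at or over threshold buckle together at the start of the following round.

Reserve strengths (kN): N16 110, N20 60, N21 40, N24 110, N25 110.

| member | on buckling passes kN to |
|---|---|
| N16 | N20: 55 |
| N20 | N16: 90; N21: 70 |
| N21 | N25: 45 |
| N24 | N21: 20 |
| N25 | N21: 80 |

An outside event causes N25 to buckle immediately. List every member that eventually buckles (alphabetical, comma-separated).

Round 1 — N25 buckles (initial).
  N21: +80 → 80 ≥ 40
Round 2 — N21 buckles.
No further bucklings.

N21, N25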